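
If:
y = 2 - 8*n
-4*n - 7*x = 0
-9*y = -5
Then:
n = 13/72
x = -13/126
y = 5/9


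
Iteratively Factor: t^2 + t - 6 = (t + 3)*(t - 2)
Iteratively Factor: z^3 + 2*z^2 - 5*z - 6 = (z + 1)*(z^2 + z - 6) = (z - 2)*(z + 1)*(z + 3)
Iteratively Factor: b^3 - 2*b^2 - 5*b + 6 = (b - 1)*(b^2 - b - 6) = (b - 3)*(b - 1)*(b + 2)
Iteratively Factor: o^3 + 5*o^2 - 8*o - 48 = (o + 4)*(o^2 + o - 12) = (o + 4)^2*(o - 3)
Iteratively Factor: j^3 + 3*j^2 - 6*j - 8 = (j + 1)*(j^2 + 2*j - 8) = (j - 2)*(j + 1)*(j + 4)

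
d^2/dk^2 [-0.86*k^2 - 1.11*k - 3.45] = -1.72000000000000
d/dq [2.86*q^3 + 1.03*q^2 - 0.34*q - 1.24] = 8.58*q^2 + 2.06*q - 0.34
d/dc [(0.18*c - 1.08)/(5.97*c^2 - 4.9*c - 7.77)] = (-1.0746*c^2 + 12.8952*c - 6.6906)/(35.6409*c^4 - 58.506*c^3 - 68.7638*c^2 + 76.146*c + 60.3729)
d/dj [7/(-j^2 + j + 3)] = 7*(2*j - 1)/(-j^2 + j + 3)^2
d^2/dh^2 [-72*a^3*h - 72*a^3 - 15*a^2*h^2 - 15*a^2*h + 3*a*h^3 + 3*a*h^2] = 6*a*(-5*a + 3*h + 1)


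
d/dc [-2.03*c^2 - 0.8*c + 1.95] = -4.06*c - 0.8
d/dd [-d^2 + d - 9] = 1 - 2*d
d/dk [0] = 0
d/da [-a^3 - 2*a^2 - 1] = a*(-3*a - 4)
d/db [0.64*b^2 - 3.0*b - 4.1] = 1.28*b - 3.0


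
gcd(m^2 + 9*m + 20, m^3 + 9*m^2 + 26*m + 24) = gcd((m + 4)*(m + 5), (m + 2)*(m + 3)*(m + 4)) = m + 4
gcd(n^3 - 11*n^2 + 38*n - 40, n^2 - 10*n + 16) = n - 2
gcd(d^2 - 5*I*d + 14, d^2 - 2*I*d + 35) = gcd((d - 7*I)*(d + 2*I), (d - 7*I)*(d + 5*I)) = d - 7*I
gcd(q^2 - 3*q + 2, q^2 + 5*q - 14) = q - 2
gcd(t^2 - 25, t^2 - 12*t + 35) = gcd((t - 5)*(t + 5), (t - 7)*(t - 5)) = t - 5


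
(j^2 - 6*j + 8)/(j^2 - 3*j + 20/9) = 9*(j^2 - 6*j + 8)/(9*j^2 - 27*j + 20)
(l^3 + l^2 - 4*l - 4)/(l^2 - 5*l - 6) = (l^2 - 4)/(l - 6)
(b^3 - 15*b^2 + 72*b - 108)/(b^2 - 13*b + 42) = (b^2 - 9*b + 18)/(b - 7)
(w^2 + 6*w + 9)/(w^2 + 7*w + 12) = (w + 3)/(w + 4)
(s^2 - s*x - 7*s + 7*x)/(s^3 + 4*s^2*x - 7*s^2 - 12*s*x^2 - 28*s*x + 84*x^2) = (-s + x)/(-s^2 - 4*s*x + 12*x^2)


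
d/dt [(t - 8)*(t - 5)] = 2*t - 13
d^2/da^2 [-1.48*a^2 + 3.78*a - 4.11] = -2.96000000000000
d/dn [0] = 0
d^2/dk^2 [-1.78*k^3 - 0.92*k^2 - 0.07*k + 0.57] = -10.68*k - 1.84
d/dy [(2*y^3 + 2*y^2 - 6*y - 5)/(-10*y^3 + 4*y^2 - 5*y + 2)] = (28*y^4 - 140*y^3 - 124*y^2 + 48*y - 37)/(100*y^6 - 80*y^5 + 116*y^4 - 80*y^3 + 41*y^2 - 20*y + 4)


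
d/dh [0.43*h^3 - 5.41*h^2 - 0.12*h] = 1.29*h^2 - 10.82*h - 0.12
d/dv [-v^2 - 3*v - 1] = -2*v - 3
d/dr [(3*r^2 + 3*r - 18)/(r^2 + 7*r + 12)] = 18/(r^2 + 8*r + 16)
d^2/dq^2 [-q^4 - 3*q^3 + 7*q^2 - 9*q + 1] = -12*q^2 - 18*q + 14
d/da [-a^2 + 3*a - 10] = 3 - 2*a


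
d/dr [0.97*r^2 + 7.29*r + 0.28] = 1.94*r + 7.29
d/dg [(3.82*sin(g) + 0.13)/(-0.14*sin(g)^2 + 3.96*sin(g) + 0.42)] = (0.5348*sin(g)^2 + 0.0364000000000004*sin(g) + 1.0896)*cos(g)/(0.0196*sin(g)^4 - 1.1088*sin(g)^3 + 15.564*sin(g)^2 + 3.3264*sin(g) + 0.1764)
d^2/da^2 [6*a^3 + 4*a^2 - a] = 36*a + 8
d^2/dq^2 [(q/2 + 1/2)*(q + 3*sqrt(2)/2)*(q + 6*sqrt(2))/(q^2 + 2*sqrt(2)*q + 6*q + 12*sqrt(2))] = (-55*sqrt(2)*q^3 + 52*q^3 - 684*q^2 + 360*sqrt(2)*q^2 - 1080*sqrt(2)*q + 1296*q - 1728 + 1440*sqrt(2))/(2*(q^6 + 6*sqrt(2)*q^5 + 18*q^5 + 132*q^4 + 108*sqrt(2)*q^4 + 648*q^3 + 664*sqrt(2)*q^3 + 1584*sqrt(2)*q^2 + 2592*q^2 + 1728*sqrt(2)*q + 5184*q + 3456*sqrt(2)))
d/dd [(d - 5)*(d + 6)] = 2*d + 1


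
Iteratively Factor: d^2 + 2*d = (d + 2)*(d)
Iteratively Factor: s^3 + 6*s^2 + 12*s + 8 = (s + 2)*(s^2 + 4*s + 4) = (s + 2)^2*(s + 2)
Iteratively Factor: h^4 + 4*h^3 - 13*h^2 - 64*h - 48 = (h + 3)*(h^3 + h^2 - 16*h - 16) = (h - 4)*(h + 3)*(h^2 + 5*h + 4) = (h - 4)*(h + 1)*(h + 3)*(h + 4)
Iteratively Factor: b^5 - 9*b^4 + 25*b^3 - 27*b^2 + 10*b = (b - 1)*(b^4 - 8*b^3 + 17*b^2 - 10*b) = (b - 1)^2*(b^3 - 7*b^2 + 10*b) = b*(b - 1)^2*(b^2 - 7*b + 10) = b*(b - 2)*(b - 1)^2*(b - 5)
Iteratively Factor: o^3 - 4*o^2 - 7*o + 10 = (o + 2)*(o^2 - 6*o + 5) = (o - 1)*(o + 2)*(o - 5)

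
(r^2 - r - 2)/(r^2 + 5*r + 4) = (r - 2)/(r + 4)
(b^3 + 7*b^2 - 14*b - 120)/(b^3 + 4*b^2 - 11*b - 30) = (b^2 + 2*b - 24)/(b^2 - b - 6)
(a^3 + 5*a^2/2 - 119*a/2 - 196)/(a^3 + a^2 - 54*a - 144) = (2*a^2 + 21*a + 49)/(2*(a^2 + 9*a + 18))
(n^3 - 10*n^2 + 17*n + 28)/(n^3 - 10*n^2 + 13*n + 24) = (n^2 - 11*n + 28)/(n^2 - 11*n + 24)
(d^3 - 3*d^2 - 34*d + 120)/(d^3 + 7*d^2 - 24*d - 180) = (d - 4)/(d + 6)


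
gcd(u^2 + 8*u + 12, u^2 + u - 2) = u + 2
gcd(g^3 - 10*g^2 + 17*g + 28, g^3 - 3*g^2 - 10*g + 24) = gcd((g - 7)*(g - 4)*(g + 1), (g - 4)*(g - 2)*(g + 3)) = g - 4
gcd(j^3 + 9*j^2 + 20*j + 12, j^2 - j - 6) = j + 2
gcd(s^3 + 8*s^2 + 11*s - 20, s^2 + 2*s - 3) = s - 1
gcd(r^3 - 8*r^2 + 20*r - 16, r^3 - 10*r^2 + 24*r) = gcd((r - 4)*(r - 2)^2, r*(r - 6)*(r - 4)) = r - 4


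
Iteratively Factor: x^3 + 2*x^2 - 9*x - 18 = (x + 3)*(x^2 - x - 6) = (x - 3)*(x + 3)*(x + 2)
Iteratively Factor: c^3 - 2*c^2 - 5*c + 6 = (c + 2)*(c^2 - 4*c + 3) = (c - 3)*(c + 2)*(c - 1)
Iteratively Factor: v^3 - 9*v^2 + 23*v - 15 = (v - 1)*(v^2 - 8*v + 15) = (v - 5)*(v - 1)*(v - 3)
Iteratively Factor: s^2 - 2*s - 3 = (s + 1)*(s - 3)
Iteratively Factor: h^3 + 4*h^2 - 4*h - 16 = (h - 2)*(h^2 + 6*h + 8) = (h - 2)*(h + 2)*(h + 4)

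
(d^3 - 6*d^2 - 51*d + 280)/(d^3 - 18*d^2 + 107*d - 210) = (d^2 - d - 56)/(d^2 - 13*d + 42)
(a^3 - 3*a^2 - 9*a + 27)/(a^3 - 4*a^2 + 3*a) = (a^2 - 9)/(a*(a - 1))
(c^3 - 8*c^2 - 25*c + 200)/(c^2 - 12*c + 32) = (c^2 - 25)/(c - 4)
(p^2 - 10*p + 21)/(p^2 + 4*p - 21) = (p - 7)/(p + 7)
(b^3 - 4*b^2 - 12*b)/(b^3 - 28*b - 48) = b/(b + 4)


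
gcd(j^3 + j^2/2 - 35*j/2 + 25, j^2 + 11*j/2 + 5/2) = j + 5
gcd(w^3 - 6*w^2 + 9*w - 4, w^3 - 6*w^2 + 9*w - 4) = w^3 - 6*w^2 + 9*w - 4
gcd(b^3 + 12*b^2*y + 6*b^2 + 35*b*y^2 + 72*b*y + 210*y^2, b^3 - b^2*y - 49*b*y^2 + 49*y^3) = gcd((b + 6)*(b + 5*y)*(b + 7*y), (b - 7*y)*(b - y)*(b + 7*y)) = b + 7*y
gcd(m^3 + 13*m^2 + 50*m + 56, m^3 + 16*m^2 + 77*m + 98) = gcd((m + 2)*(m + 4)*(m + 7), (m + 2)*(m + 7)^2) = m^2 + 9*m + 14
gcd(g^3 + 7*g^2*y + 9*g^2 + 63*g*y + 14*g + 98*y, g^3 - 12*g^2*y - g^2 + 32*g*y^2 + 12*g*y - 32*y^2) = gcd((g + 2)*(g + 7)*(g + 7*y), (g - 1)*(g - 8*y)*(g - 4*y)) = 1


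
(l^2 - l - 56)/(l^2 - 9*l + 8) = (l + 7)/(l - 1)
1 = 1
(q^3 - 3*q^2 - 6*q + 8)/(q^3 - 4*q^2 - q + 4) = (q + 2)/(q + 1)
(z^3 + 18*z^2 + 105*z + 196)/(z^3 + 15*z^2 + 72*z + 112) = (z + 7)/(z + 4)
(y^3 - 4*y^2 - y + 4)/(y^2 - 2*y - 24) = (-y^3 + 4*y^2 + y - 4)/(-y^2 + 2*y + 24)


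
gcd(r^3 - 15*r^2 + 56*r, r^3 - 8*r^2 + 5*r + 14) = r - 7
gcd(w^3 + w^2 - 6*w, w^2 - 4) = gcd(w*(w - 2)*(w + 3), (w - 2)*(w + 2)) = w - 2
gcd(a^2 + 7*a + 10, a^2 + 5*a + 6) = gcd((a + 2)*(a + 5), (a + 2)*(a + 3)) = a + 2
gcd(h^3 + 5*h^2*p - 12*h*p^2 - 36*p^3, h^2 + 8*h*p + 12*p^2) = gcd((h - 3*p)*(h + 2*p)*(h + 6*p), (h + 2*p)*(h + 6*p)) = h^2 + 8*h*p + 12*p^2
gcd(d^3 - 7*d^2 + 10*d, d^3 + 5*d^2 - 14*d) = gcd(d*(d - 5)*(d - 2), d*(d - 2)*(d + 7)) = d^2 - 2*d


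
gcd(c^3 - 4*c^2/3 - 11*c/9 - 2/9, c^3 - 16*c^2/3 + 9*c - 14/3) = c - 2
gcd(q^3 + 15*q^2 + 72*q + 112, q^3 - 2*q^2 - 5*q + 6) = 1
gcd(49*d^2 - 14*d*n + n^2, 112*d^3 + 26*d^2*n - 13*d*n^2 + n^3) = 7*d - n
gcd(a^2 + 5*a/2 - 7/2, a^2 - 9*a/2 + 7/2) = a - 1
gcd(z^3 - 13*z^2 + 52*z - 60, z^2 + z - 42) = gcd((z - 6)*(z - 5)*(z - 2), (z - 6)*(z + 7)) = z - 6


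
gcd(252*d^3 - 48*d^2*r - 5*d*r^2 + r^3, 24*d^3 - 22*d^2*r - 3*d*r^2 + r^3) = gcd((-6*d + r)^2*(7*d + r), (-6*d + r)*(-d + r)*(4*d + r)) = -6*d + r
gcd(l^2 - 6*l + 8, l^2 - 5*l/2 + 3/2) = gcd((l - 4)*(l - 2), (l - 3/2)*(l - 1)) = 1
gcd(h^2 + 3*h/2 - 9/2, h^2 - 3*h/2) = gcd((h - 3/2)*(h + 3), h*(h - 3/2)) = h - 3/2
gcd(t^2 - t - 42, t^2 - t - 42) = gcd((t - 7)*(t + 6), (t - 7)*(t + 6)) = t^2 - t - 42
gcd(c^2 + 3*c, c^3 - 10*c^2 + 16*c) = c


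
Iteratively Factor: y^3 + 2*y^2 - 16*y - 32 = (y + 4)*(y^2 - 2*y - 8) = (y - 4)*(y + 4)*(y + 2)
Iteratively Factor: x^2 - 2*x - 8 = (x - 4)*(x + 2)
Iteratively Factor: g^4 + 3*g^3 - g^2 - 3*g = (g + 1)*(g^3 + 2*g^2 - 3*g) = (g - 1)*(g + 1)*(g^2 + 3*g) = g*(g - 1)*(g + 1)*(g + 3)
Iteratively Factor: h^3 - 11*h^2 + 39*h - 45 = (h - 3)*(h^2 - 8*h + 15) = (h - 3)^2*(h - 5)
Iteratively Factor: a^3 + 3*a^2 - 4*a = (a - 1)*(a^2 + 4*a) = a*(a - 1)*(a + 4)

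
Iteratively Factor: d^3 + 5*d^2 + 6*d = (d + 2)*(d^2 + 3*d) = d*(d + 2)*(d + 3)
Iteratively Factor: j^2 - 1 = (j - 1)*(j + 1)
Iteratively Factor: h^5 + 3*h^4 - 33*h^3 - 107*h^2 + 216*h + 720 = (h + 3)*(h^4 - 33*h^2 - 8*h + 240) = (h + 3)*(h + 4)*(h^3 - 4*h^2 - 17*h + 60) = (h - 3)*(h + 3)*(h + 4)*(h^2 - h - 20) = (h - 3)*(h + 3)*(h + 4)^2*(h - 5)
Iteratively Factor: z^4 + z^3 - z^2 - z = (z + 1)*(z^3 - z) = z*(z + 1)*(z^2 - 1) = z*(z + 1)^2*(z - 1)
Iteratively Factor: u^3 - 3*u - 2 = (u + 1)*(u^2 - u - 2) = (u - 2)*(u + 1)*(u + 1)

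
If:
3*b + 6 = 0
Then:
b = -2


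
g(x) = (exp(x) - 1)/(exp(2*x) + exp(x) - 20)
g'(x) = (exp(x) - 1)*(-2*exp(2*x) - exp(x))/(exp(2*x) + exp(x) - 20)^2 + exp(x)/(exp(2*x) + exp(x) - 20)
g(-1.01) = 0.03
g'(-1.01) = -0.02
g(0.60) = -0.06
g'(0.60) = -0.15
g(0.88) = -0.12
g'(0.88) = -0.35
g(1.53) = 0.61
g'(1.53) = -4.06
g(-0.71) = 0.03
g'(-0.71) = -0.02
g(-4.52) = 0.05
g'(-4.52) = -0.00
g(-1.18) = 0.04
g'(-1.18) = -0.01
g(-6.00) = 0.05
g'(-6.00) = -0.00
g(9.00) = 0.00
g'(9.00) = 0.00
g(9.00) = 0.00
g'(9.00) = 0.00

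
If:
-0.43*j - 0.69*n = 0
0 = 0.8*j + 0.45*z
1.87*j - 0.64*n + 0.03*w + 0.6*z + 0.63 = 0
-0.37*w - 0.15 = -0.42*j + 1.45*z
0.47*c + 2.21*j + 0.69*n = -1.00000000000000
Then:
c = -0.51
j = -0.43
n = 0.27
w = -3.87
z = 0.76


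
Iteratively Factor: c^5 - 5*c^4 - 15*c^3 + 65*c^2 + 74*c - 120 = (c - 5)*(c^4 - 15*c^2 - 10*c + 24) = (c - 5)*(c - 4)*(c^3 + 4*c^2 + c - 6) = (c - 5)*(c - 4)*(c - 1)*(c^2 + 5*c + 6) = (c - 5)*(c - 4)*(c - 1)*(c + 3)*(c + 2)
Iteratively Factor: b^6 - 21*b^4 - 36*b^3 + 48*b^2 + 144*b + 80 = (b + 2)*(b^5 - 2*b^4 - 17*b^3 - 2*b^2 + 52*b + 40) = (b - 5)*(b + 2)*(b^4 + 3*b^3 - 2*b^2 - 12*b - 8) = (b - 5)*(b + 2)^2*(b^3 + b^2 - 4*b - 4) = (b - 5)*(b + 1)*(b + 2)^2*(b^2 - 4) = (b - 5)*(b - 2)*(b + 1)*(b + 2)^2*(b + 2)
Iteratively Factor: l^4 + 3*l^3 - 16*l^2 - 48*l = (l - 4)*(l^3 + 7*l^2 + 12*l) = (l - 4)*(l + 3)*(l^2 + 4*l) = (l - 4)*(l + 3)*(l + 4)*(l)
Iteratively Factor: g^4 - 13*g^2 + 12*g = (g - 1)*(g^3 + g^2 - 12*g) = (g - 3)*(g - 1)*(g^2 + 4*g) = (g - 3)*(g - 1)*(g + 4)*(g)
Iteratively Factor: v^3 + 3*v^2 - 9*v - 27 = (v - 3)*(v^2 + 6*v + 9) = (v - 3)*(v + 3)*(v + 3)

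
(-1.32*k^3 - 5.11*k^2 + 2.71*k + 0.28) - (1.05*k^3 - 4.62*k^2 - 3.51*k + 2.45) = -2.37*k^3 - 0.49*k^2 + 6.22*k - 2.17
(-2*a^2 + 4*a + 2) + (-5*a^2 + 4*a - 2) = -7*a^2 + 8*a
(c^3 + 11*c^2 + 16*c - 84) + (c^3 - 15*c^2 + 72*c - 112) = 2*c^3 - 4*c^2 + 88*c - 196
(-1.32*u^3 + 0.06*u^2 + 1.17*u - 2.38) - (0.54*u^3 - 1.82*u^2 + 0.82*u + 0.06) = -1.86*u^3 + 1.88*u^2 + 0.35*u - 2.44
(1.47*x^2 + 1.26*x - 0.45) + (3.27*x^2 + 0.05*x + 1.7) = 4.74*x^2 + 1.31*x + 1.25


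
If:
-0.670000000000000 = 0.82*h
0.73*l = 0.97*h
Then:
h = -0.82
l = -1.09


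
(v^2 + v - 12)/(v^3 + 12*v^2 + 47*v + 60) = (v - 3)/(v^2 + 8*v + 15)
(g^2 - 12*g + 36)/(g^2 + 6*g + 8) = (g^2 - 12*g + 36)/(g^2 + 6*g + 8)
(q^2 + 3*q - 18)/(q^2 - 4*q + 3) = (q + 6)/(q - 1)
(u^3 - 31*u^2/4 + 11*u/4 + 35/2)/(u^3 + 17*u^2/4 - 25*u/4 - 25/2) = (u - 7)/(u + 5)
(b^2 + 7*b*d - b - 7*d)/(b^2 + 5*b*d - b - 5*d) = (b + 7*d)/(b + 5*d)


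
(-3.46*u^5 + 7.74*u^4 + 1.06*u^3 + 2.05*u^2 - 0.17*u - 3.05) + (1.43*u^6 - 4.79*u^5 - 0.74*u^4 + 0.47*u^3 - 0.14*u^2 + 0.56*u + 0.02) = 1.43*u^6 - 8.25*u^5 + 7.0*u^4 + 1.53*u^3 + 1.91*u^2 + 0.39*u - 3.03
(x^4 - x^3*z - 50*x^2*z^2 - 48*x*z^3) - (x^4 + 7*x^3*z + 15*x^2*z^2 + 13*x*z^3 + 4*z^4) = -8*x^3*z - 65*x^2*z^2 - 61*x*z^3 - 4*z^4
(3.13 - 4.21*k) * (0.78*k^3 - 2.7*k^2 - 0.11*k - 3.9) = -3.2838*k^4 + 13.8084*k^3 - 7.9879*k^2 + 16.0747*k - 12.207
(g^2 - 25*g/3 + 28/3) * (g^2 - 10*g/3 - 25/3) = g^4 - 35*g^3/3 + 259*g^2/9 + 115*g/3 - 700/9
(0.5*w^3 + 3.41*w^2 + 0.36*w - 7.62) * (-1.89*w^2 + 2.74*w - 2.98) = -0.945*w^5 - 5.0749*w^4 + 7.173*w^3 + 5.2264*w^2 - 21.9516*w + 22.7076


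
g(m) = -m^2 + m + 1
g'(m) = 1 - 2*m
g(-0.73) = -0.26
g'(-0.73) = 2.46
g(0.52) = 1.25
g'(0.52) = -0.04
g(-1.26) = -1.85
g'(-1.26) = 3.52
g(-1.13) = -1.41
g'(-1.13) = 3.26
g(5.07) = -19.63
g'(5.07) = -9.14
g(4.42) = -14.12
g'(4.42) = -7.84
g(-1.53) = -2.87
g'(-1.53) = 4.06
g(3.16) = -5.83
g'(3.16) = -5.32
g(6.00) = -29.00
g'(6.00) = -11.00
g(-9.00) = -89.00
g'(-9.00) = 19.00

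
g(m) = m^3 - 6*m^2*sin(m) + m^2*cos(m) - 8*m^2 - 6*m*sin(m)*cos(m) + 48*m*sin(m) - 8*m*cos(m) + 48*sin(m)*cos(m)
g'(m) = -m^2*sin(m) - 6*m^2*cos(m) + 3*m^2 + 6*m*sin(m)^2 - 4*m*sin(m) - 6*m*cos(m)^2 + 50*m*cos(m) - 16*m - 48*sin(m)^2 - 6*sin(m)*cos(m) + 48*sin(m) + 48*cos(m)^2 - 8*cos(m)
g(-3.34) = -221.58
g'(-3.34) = 397.90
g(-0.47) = -8.02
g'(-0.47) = -11.18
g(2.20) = 24.78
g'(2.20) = -43.68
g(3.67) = -81.35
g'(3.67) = -99.93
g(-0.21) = -6.56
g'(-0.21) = 21.17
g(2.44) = 13.35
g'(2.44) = -51.61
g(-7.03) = -279.56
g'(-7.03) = -228.88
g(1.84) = 38.24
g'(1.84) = -30.50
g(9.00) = 52.80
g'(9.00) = 108.94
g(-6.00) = -541.64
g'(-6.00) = -219.80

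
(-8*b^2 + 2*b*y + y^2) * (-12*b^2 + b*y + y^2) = 96*b^4 - 32*b^3*y - 18*b^2*y^2 + 3*b*y^3 + y^4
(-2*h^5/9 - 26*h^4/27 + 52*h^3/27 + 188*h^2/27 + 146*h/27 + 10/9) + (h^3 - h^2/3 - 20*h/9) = -2*h^5/9 - 26*h^4/27 + 79*h^3/27 + 179*h^2/27 + 86*h/27 + 10/9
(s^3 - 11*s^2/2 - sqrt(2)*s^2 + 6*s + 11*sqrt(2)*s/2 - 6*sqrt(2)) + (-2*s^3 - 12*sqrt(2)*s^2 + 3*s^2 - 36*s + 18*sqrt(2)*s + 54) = -s^3 - 13*sqrt(2)*s^2 - 5*s^2/2 - 30*s + 47*sqrt(2)*s/2 - 6*sqrt(2) + 54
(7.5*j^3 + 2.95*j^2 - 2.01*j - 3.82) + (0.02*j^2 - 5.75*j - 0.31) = 7.5*j^3 + 2.97*j^2 - 7.76*j - 4.13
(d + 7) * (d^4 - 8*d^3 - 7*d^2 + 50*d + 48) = d^5 - d^4 - 63*d^3 + d^2 + 398*d + 336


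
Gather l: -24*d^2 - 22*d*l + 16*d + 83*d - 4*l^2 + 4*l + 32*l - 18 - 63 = -24*d^2 + 99*d - 4*l^2 + l*(36 - 22*d) - 81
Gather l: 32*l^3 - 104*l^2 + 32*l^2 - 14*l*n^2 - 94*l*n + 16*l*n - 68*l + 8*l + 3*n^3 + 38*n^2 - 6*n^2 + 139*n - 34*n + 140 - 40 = 32*l^3 - 72*l^2 + l*(-14*n^2 - 78*n - 60) + 3*n^3 + 32*n^2 + 105*n + 100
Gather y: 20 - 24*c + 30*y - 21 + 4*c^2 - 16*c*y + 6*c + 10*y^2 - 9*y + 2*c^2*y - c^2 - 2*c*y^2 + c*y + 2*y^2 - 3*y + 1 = 3*c^2 - 18*c + y^2*(12 - 2*c) + y*(2*c^2 - 15*c + 18)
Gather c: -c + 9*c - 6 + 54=8*c + 48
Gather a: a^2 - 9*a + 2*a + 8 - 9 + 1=a^2 - 7*a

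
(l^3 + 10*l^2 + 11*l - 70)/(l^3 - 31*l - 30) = (l^2 + 5*l - 14)/(l^2 - 5*l - 6)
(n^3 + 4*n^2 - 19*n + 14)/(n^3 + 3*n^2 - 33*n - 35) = (n^2 - 3*n + 2)/(n^2 - 4*n - 5)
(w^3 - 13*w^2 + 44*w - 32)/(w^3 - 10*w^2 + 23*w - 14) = (w^2 - 12*w + 32)/(w^2 - 9*w + 14)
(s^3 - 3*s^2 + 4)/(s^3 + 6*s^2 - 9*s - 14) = (s - 2)/(s + 7)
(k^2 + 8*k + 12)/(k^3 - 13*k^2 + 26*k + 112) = (k + 6)/(k^2 - 15*k + 56)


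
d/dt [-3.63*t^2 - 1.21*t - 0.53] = -7.26*t - 1.21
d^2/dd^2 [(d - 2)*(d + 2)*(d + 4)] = 6*d + 8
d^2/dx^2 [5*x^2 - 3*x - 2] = 10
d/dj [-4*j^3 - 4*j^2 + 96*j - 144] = -12*j^2 - 8*j + 96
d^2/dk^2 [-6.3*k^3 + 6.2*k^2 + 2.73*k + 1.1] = 12.4 - 37.8*k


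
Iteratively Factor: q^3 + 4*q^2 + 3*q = (q + 3)*(q^2 + q) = (q + 1)*(q + 3)*(q)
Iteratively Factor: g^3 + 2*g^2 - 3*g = (g + 3)*(g^2 - g) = g*(g + 3)*(g - 1)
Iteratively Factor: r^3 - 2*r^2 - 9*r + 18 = (r + 3)*(r^2 - 5*r + 6) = (r - 3)*(r + 3)*(r - 2)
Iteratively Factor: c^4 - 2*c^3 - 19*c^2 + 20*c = (c - 5)*(c^3 + 3*c^2 - 4*c) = (c - 5)*(c - 1)*(c^2 + 4*c) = (c - 5)*(c - 1)*(c + 4)*(c)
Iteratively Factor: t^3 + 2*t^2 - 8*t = (t - 2)*(t^2 + 4*t) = (t - 2)*(t + 4)*(t)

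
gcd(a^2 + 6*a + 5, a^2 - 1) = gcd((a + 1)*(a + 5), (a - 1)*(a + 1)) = a + 1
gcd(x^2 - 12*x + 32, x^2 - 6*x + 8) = x - 4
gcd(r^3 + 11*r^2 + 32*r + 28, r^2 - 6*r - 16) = r + 2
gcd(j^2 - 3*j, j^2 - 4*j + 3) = j - 3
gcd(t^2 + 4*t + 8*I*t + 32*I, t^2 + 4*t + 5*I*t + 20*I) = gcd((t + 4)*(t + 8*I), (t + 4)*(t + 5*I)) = t + 4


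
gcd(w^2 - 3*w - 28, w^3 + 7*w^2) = 1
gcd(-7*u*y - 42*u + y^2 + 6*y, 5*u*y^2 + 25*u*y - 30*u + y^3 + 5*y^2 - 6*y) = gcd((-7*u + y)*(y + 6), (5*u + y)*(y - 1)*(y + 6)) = y + 6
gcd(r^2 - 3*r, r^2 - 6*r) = r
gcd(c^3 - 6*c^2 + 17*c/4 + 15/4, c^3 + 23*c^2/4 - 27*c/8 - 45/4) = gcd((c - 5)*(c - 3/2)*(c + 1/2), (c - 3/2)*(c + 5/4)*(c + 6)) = c - 3/2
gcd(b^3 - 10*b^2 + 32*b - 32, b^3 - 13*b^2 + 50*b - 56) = b^2 - 6*b + 8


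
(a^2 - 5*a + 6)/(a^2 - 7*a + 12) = (a - 2)/(a - 4)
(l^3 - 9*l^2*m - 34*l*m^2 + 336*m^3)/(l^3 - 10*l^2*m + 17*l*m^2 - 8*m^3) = (l^2 - l*m - 42*m^2)/(l^2 - 2*l*m + m^2)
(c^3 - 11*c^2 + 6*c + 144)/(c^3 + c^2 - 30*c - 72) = (c - 8)/(c + 4)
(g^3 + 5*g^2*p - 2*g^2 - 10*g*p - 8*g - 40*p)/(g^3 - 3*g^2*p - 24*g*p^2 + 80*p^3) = (g^2 - 2*g - 8)/(g^2 - 8*g*p + 16*p^2)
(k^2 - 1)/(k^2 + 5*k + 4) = (k - 1)/(k + 4)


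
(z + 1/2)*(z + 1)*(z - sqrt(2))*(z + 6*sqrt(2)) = z^4 + 3*z^3/2 + 5*sqrt(2)*z^3 - 23*z^2/2 + 15*sqrt(2)*z^2/2 - 18*z + 5*sqrt(2)*z/2 - 6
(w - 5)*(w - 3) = w^2 - 8*w + 15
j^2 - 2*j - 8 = (j - 4)*(j + 2)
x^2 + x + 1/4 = (x + 1/2)^2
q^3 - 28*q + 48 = (q - 4)*(q - 2)*(q + 6)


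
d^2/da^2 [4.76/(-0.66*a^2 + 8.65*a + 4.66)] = (-4.146912*a^2 + 54.34968*a + 4.76*(1.32*a - 8.65)*(2.64*a - 17.3) + 29.279712)/(-0.66*a^2 + 8.65*a + 4.66)^3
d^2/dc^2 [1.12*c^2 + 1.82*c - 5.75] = 2.24000000000000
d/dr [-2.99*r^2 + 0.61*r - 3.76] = 0.61 - 5.98*r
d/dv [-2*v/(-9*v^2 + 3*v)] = -2/(3*v - 1)^2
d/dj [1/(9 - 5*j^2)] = 10*j/(5*j^2 - 9)^2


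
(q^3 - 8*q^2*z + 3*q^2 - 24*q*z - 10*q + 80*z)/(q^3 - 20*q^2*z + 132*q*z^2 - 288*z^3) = (q^2 + 3*q - 10)/(q^2 - 12*q*z + 36*z^2)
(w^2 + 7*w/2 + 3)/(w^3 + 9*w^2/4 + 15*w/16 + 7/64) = 32*(2*w^2 + 7*w + 6)/(64*w^3 + 144*w^2 + 60*w + 7)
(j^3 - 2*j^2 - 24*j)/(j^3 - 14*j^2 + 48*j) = (j + 4)/(j - 8)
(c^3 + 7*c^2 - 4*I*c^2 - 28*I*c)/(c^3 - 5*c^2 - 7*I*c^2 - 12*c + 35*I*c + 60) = c*(c + 7)/(c^2 - c*(5 + 3*I) + 15*I)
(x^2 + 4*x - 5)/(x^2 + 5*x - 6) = (x + 5)/(x + 6)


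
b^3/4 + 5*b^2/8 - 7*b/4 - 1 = (b/4 + 1)*(b - 2)*(b + 1/2)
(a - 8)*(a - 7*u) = a^2 - 7*a*u - 8*a + 56*u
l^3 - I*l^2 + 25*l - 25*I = (l - 5*I)*(l - I)*(l + 5*I)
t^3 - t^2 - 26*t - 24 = (t - 6)*(t + 1)*(t + 4)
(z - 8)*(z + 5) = z^2 - 3*z - 40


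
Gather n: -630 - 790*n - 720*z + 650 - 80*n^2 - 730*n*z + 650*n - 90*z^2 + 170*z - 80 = -80*n^2 + n*(-730*z - 140) - 90*z^2 - 550*z - 60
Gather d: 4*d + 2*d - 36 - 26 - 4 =6*d - 66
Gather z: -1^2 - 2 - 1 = -4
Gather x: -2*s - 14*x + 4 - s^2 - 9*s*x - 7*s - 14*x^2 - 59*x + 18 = -s^2 - 9*s - 14*x^2 + x*(-9*s - 73) + 22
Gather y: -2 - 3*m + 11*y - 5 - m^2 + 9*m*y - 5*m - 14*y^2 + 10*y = -m^2 - 8*m - 14*y^2 + y*(9*m + 21) - 7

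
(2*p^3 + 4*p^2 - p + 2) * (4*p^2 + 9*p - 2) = 8*p^5 + 34*p^4 + 28*p^3 - 9*p^2 + 20*p - 4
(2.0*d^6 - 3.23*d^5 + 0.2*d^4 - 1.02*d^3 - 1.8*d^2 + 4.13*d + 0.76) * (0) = 0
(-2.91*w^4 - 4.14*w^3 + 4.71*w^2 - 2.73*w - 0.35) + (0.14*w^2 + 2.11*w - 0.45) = -2.91*w^4 - 4.14*w^3 + 4.85*w^2 - 0.62*w - 0.8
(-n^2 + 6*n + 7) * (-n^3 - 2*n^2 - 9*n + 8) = n^5 - 4*n^4 - 10*n^3 - 76*n^2 - 15*n + 56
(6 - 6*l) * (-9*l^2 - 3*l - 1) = 54*l^3 - 36*l^2 - 12*l - 6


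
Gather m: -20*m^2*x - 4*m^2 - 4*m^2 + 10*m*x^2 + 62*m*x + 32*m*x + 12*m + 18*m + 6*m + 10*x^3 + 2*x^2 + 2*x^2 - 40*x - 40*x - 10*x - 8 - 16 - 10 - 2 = m^2*(-20*x - 8) + m*(10*x^2 + 94*x + 36) + 10*x^3 + 4*x^2 - 90*x - 36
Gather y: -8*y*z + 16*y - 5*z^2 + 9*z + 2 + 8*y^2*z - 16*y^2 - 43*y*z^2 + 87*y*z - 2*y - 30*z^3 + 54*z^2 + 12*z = y^2*(8*z - 16) + y*(-43*z^2 + 79*z + 14) - 30*z^3 + 49*z^2 + 21*z + 2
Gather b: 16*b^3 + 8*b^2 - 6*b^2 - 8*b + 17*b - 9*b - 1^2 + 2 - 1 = 16*b^3 + 2*b^2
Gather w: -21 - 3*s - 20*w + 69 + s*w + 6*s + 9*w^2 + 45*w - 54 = 3*s + 9*w^2 + w*(s + 25) - 6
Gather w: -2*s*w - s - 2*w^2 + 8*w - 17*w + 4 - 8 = -s - 2*w^2 + w*(-2*s - 9) - 4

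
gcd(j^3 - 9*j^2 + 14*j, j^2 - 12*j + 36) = 1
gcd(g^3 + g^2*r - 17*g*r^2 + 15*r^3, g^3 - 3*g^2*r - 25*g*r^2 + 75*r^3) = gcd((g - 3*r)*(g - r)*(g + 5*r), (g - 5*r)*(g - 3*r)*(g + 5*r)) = -g^2 - 2*g*r + 15*r^2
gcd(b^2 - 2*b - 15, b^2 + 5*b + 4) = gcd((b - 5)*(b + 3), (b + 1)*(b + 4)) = 1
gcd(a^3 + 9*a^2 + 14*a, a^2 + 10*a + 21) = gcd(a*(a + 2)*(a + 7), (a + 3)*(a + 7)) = a + 7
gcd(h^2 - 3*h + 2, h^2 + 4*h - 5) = h - 1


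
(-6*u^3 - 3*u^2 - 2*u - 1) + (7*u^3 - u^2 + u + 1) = u^3 - 4*u^2 - u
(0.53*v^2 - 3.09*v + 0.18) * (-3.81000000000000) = -2.0193*v^2 + 11.7729*v - 0.6858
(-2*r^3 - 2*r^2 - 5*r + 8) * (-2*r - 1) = 4*r^4 + 6*r^3 + 12*r^2 - 11*r - 8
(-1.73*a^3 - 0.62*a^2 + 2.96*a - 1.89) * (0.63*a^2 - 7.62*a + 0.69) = -1.0899*a^5 + 12.792*a^4 + 5.3955*a^3 - 24.1737*a^2 + 16.4442*a - 1.3041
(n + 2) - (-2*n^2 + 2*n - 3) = 2*n^2 - n + 5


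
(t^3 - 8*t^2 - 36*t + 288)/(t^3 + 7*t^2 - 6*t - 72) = (t^2 - 14*t + 48)/(t^2 + t - 12)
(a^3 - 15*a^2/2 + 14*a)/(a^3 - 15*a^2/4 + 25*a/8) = 4*(2*a^2 - 15*a + 28)/(8*a^2 - 30*a + 25)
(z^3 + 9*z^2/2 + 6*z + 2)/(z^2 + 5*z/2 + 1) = z + 2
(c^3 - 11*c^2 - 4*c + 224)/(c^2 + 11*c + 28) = (c^2 - 15*c + 56)/(c + 7)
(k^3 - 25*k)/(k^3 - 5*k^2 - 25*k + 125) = k/(k - 5)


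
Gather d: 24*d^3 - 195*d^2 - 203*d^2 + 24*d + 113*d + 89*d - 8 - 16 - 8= 24*d^3 - 398*d^2 + 226*d - 32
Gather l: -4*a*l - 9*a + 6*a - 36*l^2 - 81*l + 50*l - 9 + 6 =-3*a - 36*l^2 + l*(-4*a - 31) - 3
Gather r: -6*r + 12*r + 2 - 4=6*r - 2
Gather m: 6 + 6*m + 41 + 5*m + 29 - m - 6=10*m + 70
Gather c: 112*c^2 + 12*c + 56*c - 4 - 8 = 112*c^2 + 68*c - 12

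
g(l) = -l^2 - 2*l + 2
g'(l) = -2*l - 2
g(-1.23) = 2.95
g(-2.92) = -0.69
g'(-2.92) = 3.84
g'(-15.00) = 28.00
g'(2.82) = -7.64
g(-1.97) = 2.06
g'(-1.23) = 0.46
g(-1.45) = 2.80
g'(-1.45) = 0.90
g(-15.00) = -193.00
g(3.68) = -18.90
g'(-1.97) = 1.94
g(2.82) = -11.59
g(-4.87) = -11.98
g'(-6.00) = 10.00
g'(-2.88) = 3.76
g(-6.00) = -22.00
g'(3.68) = -9.36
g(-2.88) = -0.53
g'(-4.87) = 7.74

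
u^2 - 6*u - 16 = (u - 8)*(u + 2)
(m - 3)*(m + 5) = m^2 + 2*m - 15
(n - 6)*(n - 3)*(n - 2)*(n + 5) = n^4 - 6*n^3 - 19*n^2 + 144*n - 180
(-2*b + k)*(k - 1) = -2*b*k + 2*b + k^2 - k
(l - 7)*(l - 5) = l^2 - 12*l + 35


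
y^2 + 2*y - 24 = (y - 4)*(y + 6)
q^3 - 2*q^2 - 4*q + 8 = (q - 2)^2*(q + 2)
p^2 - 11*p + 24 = (p - 8)*(p - 3)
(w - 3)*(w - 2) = w^2 - 5*w + 6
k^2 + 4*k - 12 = (k - 2)*(k + 6)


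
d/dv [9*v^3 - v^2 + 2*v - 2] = 27*v^2 - 2*v + 2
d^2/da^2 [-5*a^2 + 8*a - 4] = -10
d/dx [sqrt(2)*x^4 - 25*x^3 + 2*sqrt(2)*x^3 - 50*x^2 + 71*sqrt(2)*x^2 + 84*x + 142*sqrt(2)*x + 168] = 4*sqrt(2)*x^3 - 75*x^2 + 6*sqrt(2)*x^2 - 100*x + 142*sqrt(2)*x + 84 + 142*sqrt(2)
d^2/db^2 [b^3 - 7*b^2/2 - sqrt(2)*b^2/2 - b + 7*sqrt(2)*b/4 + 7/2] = 6*b - 7 - sqrt(2)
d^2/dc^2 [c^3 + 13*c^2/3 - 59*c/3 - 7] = 6*c + 26/3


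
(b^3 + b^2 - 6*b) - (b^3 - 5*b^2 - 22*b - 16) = 6*b^2 + 16*b + 16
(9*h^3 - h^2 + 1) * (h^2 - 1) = 9*h^5 - h^4 - 9*h^3 + 2*h^2 - 1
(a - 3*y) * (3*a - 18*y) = 3*a^2 - 27*a*y + 54*y^2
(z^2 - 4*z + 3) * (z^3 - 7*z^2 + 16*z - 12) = z^5 - 11*z^4 + 47*z^3 - 97*z^2 + 96*z - 36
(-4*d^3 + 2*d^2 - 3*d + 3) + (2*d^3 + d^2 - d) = -2*d^3 + 3*d^2 - 4*d + 3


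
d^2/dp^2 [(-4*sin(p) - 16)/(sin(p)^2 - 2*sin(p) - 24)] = 4*(sin(p)^2 + 6*sin(p) - 2)/(sin(p) - 6)^3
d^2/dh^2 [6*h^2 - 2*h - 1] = 12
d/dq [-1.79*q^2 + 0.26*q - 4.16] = 0.26 - 3.58*q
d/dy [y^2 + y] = 2*y + 1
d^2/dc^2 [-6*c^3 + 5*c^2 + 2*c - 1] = 10 - 36*c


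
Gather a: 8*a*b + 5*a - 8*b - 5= a*(8*b + 5) - 8*b - 5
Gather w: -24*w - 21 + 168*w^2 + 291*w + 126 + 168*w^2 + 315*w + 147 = 336*w^2 + 582*w + 252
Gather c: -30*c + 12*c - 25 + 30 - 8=-18*c - 3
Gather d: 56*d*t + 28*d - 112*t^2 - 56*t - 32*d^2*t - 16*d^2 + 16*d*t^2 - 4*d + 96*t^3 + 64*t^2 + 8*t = d^2*(-32*t - 16) + d*(16*t^2 + 56*t + 24) + 96*t^3 - 48*t^2 - 48*t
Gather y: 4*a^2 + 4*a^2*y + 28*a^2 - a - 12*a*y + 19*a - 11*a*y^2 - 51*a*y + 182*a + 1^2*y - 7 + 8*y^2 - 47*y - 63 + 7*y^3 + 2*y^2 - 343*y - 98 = 32*a^2 + 200*a + 7*y^3 + y^2*(10 - 11*a) + y*(4*a^2 - 63*a - 389) - 168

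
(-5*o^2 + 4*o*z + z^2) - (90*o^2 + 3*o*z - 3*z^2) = -95*o^2 + o*z + 4*z^2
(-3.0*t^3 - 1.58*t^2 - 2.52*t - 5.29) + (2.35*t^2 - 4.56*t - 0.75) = -3.0*t^3 + 0.77*t^2 - 7.08*t - 6.04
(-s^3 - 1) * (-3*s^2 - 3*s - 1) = 3*s^5 + 3*s^4 + s^3 + 3*s^2 + 3*s + 1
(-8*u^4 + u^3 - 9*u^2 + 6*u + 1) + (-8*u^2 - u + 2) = -8*u^4 + u^3 - 17*u^2 + 5*u + 3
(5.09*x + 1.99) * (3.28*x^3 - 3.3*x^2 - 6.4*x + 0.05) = 16.6952*x^4 - 10.2698*x^3 - 39.143*x^2 - 12.4815*x + 0.0995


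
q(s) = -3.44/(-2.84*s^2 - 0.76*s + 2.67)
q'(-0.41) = 0.86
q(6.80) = 0.03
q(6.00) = 0.03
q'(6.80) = -0.01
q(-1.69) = 0.83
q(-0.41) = -1.37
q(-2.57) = 0.24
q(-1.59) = 1.04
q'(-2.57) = 0.24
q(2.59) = 0.19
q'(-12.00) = 0.00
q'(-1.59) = 2.61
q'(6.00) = -0.01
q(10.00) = 0.01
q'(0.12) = -0.77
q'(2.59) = -0.16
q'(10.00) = -0.00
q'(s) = -3.44*(5.68*s + 0.76)/(-2.84*s^2 - 0.76*s + 2.67)^2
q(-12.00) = 0.01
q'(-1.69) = 1.76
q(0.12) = -1.36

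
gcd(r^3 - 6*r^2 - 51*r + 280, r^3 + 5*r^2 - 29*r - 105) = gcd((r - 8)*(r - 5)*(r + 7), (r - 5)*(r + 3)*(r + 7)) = r^2 + 2*r - 35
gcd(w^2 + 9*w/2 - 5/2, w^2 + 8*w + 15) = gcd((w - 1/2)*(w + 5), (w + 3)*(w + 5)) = w + 5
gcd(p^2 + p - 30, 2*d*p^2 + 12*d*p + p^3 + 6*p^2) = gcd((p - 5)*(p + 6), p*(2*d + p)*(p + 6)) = p + 6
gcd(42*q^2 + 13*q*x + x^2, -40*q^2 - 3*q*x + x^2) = 1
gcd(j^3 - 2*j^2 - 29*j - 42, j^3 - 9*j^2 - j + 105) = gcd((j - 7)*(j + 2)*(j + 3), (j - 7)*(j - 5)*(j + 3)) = j^2 - 4*j - 21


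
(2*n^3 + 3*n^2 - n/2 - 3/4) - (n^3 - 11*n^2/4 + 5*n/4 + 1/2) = n^3 + 23*n^2/4 - 7*n/4 - 5/4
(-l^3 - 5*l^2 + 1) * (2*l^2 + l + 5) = -2*l^5 - 11*l^4 - 10*l^3 - 23*l^2 + l + 5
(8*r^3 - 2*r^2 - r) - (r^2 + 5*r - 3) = 8*r^3 - 3*r^2 - 6*r + 3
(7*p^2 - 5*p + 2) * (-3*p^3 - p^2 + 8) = -21*p^5 + 8*p^4 - p^3 + 54*p^2 - 40*p + 16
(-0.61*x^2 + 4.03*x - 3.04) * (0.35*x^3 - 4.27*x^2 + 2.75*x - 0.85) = -0.2135*x^5 + 4.0152*x^4 - 19.9496*x^3 + 24.5818*x^2 - 11.7855*x + 2.584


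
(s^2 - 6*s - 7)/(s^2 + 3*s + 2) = (s - 7)/(s + 2)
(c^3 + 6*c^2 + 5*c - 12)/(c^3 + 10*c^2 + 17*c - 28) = (c + 3)/(c + 7)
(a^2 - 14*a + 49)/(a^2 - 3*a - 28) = (a - 7)/(a + 4)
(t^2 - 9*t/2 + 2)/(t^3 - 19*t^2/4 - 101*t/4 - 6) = 2*(-2*t^2 + 9*t - 4)/(-4*t^3 + 19*t^2 + 101*t + 24)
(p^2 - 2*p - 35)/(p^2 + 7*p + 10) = (p - 7)/(p + 2)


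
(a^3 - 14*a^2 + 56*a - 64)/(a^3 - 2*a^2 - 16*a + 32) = (a - 8)/(a + 4)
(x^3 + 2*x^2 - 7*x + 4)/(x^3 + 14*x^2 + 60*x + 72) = (x^3 + 2*x^2 - 7*x + 4)/(x^3 + 14*x^2 + 60*x + 72)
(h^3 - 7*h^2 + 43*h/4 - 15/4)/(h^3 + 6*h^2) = (4*h^3 - 28*h^2 + 43*h - 15)/(4*h^2*(h + 6))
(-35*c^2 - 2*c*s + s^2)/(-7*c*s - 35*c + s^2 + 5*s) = (5*c + s)/(s + 5)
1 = 1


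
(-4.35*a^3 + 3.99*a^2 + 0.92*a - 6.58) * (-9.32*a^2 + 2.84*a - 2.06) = 40.542*a^5 - 49.5408*a^4 + 11.7182*a^3 + 55.719*a^2 - 20.5824*a + 13.5548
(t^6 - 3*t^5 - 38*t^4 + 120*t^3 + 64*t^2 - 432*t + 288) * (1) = t^6 - 3*t^5 - 38*t^4 + 120*t^3 + 64*t^2 - 432*t + 288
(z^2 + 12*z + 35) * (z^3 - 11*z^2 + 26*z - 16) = z^5 + z^4 - 71*z^3 - 89*z^2 + 718*z - 560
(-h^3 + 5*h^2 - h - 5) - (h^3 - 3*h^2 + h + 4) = -2*h^3 + 8*h^2 - 2*h - 9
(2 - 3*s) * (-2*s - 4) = 6*s^2 + 8*s - 8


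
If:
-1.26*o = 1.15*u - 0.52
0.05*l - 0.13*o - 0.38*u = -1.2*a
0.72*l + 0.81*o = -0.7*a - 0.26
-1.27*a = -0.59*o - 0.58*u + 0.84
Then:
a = -0.59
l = -4.04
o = 3.78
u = -3.69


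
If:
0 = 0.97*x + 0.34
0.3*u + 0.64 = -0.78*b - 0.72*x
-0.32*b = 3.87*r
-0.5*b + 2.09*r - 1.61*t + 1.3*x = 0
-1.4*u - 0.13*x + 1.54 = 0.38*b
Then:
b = -1.04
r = 0.09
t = 0.15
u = 1.42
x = -0.35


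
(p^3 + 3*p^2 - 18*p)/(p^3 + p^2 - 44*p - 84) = p*(p - 3)/(p^2 - 5*p - 14)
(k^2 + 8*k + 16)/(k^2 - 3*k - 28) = (k + 4)/(k - 7)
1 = 1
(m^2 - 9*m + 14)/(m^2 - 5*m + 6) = (m - 7)/(m - 3)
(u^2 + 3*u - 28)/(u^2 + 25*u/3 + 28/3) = 3*(u - 4)/(3*u + 4)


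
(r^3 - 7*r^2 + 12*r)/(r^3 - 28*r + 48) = r*(r - 3)/(r^2 + 4*r - 12)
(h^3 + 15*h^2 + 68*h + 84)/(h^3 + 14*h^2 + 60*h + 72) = (h + 7)/(h + 6)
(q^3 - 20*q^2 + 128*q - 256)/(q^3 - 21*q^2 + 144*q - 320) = (q - 4)/(q - 5)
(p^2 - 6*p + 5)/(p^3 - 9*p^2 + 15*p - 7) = (p - 5)/(p^2 - 8*p + 7)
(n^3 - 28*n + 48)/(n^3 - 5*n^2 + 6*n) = (n^2 + 2*n - 24)/(n*(n - 3))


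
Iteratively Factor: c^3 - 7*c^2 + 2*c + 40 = (c - 4)*(c^2 - 3*c - 10) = (c - 4)*(c + 2)*(c - 5)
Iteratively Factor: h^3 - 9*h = (h + 3)*(h^2 - 3*h) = h*(h + 3)*(h - 3)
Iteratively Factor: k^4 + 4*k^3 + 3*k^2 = (k + 3)*(k^3 + k^2) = k*(k + 3)*(k^2 + k) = k*(k + 1)*(k + 3)*(k)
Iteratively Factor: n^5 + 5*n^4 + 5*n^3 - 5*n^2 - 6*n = (n)*(n^4 + 5*n^3 + 5*n^2 - 5*n - 6) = n*(n + 1)*(n^3 + 4*n^2 + n - 6) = n*(n - 1)*(n + 1)*(n^2 + 5*n + 6) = n*(n - 1)*(n + 1)*(n + 2)*(n + 3)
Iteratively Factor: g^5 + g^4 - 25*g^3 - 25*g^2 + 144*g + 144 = (g - 4)*(g^4 + 5*g^3 - 5*g^2 - 45*g - 36) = (g - 4)*(g + 3)*(g^3 + 2*g^2 - 11*g - 12) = (g - 4)*(g + 1)*(g + 3)*(g^2 + g - 12) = (g - 4)*(g - 3)*(g + 1)*(g + 3)*(g + 4)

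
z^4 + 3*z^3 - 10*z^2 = z^2*(z - 2)*(z + 5)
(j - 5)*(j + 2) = j^2 - 3*j - 10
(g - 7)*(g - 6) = g^2 - 13*g + 42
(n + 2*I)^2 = n^2 + 4*I*n - 4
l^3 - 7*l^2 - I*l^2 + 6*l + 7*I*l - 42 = (l - 7)*(l - 3*I)*(l + 2*I)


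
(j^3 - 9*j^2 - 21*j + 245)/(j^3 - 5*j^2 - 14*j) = (j^2 - 2*j - 35)/(j*(j + 2))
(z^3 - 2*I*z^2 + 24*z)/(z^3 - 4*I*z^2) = (z^2 - 2*I*z + 24)/(z*(z - 4*I))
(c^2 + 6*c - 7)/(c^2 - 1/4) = 4*(c^2 + 6*c - 7)/(4*c^2 - 1)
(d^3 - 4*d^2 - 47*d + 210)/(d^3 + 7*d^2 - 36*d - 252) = (d - 5)/(d + 6)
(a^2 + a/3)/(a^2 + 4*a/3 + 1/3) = a/(a + 1)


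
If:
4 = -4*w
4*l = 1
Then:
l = 1/4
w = -1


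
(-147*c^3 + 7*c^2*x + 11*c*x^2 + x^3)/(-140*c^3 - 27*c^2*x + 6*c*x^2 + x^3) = (-21*c^2 + 4*c*x + x^2)/(-20*c^2 - c*x + x^2)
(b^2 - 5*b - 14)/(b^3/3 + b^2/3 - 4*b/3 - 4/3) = 3*(b - 7)/(b^2 - b - 2)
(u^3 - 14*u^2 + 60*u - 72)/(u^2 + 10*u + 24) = (u^3 - 14*u^2 + 60*u - 72)/(u^2 + 10*u + 24)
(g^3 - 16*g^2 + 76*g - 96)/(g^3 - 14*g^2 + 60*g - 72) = (g - 8)/(g - 6)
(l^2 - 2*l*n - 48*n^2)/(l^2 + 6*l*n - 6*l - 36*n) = (l - 8*n)/(l - 6)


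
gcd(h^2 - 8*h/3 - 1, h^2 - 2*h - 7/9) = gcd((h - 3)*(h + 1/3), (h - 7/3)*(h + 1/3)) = h + 1/3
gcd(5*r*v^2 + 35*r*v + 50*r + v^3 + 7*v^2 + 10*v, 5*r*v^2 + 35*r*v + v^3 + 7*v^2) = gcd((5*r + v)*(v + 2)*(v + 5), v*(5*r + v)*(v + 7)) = 5*r + v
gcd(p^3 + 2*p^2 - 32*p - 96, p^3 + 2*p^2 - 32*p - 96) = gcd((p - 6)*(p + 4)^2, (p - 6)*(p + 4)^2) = p^3 + 2*p^2 - 32*p - 96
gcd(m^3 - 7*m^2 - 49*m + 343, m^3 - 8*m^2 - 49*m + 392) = m^2 - 49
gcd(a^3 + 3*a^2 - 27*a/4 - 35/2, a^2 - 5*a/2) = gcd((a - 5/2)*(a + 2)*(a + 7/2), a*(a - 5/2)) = a - 5/2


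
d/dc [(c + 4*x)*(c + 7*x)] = 2*c + 11*x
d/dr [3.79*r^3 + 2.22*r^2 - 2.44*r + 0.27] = 11.37*r^2 + 4.44*r - 2.44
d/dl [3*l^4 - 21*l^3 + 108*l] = 12*l^3 - 63*l^2 + 108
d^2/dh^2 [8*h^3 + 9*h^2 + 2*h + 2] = 48*h + 18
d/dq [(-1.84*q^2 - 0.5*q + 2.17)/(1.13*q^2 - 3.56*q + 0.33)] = (7.1154*q^2 - 6.1186*q + 7.5602)/(1.2769*q^4 - 8.0456*q^3 + 13.4194*q^2 - 2.3496*q + 0.1089)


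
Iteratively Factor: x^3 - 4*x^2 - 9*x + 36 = (x - 3)*(x^2 - x - 12) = (x - 4)*(x - 3)*(x + 3)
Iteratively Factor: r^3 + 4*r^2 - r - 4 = (r - 1)*(r^2 + 5*r + 4) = (r - 1)*(r + 4)*(r + 1)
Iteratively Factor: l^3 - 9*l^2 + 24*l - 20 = (l - 5)*(l^2 - 4*l + 4) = (l - 5)*(l - 2)*(l - 2)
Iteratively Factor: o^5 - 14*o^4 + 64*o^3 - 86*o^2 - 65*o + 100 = (o - 4)*(o^4 - 10*o^3 + 24*o^2 + 10*o - 25) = (o - 5)*(o - 4)*(o^3 - 5*o^2 - o + 5) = (o - 5)^2*(o - 4)*(o^2 - 1) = (o - 5)^2*(o - 4)*(o - 1)*(o + 1)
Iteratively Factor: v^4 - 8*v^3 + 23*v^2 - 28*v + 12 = (v - 3)*(v^3 - 5*v^2 + 8*v - 4) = (v - 3)*(v - 2)*(v^2 - 3*v + 2) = (v - 3)*(v - 2)^2*(v - 1)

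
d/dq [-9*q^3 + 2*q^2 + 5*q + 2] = -27*q^2 + 4*q + 5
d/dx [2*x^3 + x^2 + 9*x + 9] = 6*x^2 + 2*x + 9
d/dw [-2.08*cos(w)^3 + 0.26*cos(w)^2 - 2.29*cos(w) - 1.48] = (6.24*cos(w)^2 - 0.52*cos(w) + 2.29)*sin(w)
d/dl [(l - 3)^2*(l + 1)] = (l - 3)*(3*l - 1)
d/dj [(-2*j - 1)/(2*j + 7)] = -12/(2*j + 7)^2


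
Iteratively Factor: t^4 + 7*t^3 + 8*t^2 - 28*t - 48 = (t + 2)*(t^3 + 5*t^2 - 2*t - 24) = (t + 2)*(t + 3)*(t^2 + 2*t - 8) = (t - 2)*(t + 2)*(t + 3)*(t + 4)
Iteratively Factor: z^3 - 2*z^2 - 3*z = (z - 3)*(z^2 + z) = (z - 3)*(z + 1)*(z)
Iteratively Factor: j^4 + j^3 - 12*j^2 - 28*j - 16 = (j + 1)*(j^3 - 12*j - 16) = (j + 1)*(j + 2)*(j^2 - 2*j - 8) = (j + 1)*(j + 2)^2*(j - 4)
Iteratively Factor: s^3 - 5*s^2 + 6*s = (s - 3)*(s^2 - 2*s) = (s - 3)*(s - 2)*(s)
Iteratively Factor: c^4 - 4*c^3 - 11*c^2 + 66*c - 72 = (c - 3)*(c^3 - c^2 - 14*c + 24) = (c - 3)*(c + 4)*(c^2 - 5*c + 6) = (c - 3)*(c - 2)*(c + 4)*(c - 3)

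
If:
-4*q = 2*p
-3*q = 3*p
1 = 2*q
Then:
No Solution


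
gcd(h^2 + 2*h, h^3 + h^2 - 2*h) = h^2 + 2*h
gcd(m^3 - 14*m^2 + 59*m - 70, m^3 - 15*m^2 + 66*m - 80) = m^2 - 7*m + 10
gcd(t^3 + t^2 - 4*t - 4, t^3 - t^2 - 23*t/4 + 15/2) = t - 2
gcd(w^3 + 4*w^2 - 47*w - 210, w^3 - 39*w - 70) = w^2 - 2*w - 35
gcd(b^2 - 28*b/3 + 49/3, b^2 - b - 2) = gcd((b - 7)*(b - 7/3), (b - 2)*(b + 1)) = 1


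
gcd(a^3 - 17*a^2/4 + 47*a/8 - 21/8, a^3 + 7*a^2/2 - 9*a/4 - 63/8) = a - 3/2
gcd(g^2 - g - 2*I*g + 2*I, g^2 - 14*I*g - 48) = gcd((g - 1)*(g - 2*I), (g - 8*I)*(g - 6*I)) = 1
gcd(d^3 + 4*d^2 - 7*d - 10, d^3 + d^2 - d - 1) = d + 1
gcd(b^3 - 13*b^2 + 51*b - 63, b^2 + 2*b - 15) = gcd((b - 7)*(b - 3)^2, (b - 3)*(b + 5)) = b - 3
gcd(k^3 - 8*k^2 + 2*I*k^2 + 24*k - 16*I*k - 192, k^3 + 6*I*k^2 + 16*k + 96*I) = k^2 + 2*I*k + 24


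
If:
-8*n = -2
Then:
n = 1/4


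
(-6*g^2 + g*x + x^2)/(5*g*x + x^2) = (-6*g^2 + g*x + x^2)/(x*(5*g + x))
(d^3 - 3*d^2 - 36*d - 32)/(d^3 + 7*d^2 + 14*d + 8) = (d - 8)/(d + 2)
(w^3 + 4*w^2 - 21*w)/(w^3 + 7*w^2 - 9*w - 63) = w/(w + 3)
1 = 1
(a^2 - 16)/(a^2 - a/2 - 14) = 2*(a + 4)/(2*a + 7)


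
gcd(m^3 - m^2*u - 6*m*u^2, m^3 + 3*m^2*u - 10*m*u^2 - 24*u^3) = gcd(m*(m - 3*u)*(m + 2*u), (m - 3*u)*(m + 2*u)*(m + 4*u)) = -m^2 + m*u + 6*u^2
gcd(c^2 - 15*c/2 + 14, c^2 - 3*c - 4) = c - 4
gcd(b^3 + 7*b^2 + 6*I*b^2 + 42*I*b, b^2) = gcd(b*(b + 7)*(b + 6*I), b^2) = b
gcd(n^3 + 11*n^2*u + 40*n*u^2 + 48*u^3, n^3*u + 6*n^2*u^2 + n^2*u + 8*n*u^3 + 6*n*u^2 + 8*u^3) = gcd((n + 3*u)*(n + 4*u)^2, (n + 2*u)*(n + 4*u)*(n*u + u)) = n + 4*u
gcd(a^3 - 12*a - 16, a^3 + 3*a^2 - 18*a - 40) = a^2 - 2*a - 8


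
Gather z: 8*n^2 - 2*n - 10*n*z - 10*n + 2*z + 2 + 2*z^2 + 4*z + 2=8*n^2 - 12*n + 2*z^2 + z*(6 - 10*n) + 4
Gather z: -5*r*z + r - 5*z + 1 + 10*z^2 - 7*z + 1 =r + 10*z^2 + z*(-5*r - 12) + 2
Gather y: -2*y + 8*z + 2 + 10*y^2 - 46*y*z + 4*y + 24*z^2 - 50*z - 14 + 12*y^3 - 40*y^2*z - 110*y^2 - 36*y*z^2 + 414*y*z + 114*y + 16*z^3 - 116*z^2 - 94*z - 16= 12*y^3 + y^2*(-40*z - 100) + y*(-36*z^2 + 368*z + 116) + 16*z^3 - 92*z^2 - 136*z - 28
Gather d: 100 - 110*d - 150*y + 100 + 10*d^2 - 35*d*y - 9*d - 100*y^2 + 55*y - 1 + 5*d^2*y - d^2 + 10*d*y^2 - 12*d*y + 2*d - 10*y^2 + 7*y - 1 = d^2*(5*y + 9) + d*(10*y^2 - 47*y - 117) - 110*y^2 - 88*y + 198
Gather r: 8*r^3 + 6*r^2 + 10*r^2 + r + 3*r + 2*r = 8*r^3 + 16*r^2 + 6*r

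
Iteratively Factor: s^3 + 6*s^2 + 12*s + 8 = (s + 2)*(s^2 + 4*s + 4) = (s + 2)^2*(s + 2)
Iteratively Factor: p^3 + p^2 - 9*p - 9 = (p + 1)*(p^2 - 9) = (p + 1)*(p + 3)*(p - 3)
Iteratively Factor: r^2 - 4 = (r - 2)*(r + 2)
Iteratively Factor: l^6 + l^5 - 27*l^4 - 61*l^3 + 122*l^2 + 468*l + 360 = (l + 3)*(l^5 - 2*l^4 - 21*l^3 + 2*l^2 + 116*l + 120) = (l + 2)*(l + 3)*(l^4 - 4*l^3 - 13*l^2 + 28*l + 60) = (l - 5)*(l + 2)*(l + 3)*(l^3 + l^2 - 8*l - 12) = (l - 5)*(l + 2)^2*(l + 3)*(l^2 - l - 6) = (l - 5)*(l + 2)^3*(l + 3)*(l - 3)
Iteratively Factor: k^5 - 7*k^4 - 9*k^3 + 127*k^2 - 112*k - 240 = (k - 3)*(k^4 - 4*k^3 - 21*k^2 + 64*k + 80) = (k - 3)*(k + 4)*(k^3 - 8*k^2 + 11*k + 20) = (k - 3)*(k + 1)*(k + 4)*(k^2 - 9*k + 20) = (k - 5)*(k - 3)*(k + 1)*(k + 4)*(k - 4)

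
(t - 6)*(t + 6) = t^2 - 36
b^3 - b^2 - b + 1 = (b - 1)^2*(b + 1)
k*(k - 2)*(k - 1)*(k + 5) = k^4 + 2*k^3 - 13*k^2 + 10*k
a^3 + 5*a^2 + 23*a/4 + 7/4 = (a + 1/2)*(a + 1)*(a + 7/2)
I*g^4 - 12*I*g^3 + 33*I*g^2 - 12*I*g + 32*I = (g - 8)*(g - 4)*(g + I)*(I*g + 1)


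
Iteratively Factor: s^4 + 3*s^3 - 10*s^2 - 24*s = (s + 2)*(s^3 + s^2 - 12*s) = (s - 3)*(s + 2)*(s^2 + 4*s) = (s - 3)*(s + 2)*(s + 4)*(s)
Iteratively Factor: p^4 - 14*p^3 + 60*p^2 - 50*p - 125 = (p - 5)*(p^3 - 9*p^2 + 15*p + 25) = (p - 5)^2*(p^2 - 4*p - 5) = (p - 5)^3*(p + 1)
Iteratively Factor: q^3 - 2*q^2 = (q - 2)*(q^2) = q*(q - 2)*(q)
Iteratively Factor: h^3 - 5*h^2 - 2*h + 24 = (h - 4)*(h^2 - h - 6) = (h - 4)*(h + 2)*(h - 3)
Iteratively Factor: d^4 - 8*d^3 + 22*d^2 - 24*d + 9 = (d - 1)*(d^3 - 7*d^2 + 15*d - 9) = (d - 3)*(d - 1)*(d^2 - 4*d + 3) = (d - 3)*(d - 1)^2*(d - 3)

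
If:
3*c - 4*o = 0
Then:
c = 4*o/3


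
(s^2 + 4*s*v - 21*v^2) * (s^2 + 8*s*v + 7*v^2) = s^4 + 12*s^3*v + 18*s^2*v^2 - 140*s*v^3 - 147*v^4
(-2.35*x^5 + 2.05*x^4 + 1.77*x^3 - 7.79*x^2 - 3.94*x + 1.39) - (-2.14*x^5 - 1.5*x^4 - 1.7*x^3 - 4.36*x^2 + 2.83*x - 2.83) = -0.21*x^5 + 3.55*x^4 + 3.47*x^3 - 3.43*x^2 - 6.77*x + 4.22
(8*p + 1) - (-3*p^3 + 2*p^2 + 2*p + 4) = 3*p^3 - 2*p^2 + 6*p - 3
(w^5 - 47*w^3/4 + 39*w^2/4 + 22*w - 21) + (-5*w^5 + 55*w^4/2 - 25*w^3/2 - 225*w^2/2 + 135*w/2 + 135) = -4*w^5 + 55*w^4/2 - 97*w^3/4 - 411*w^2/4 + 179*w/2 + 114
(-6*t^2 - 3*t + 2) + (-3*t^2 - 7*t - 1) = -9*t^2 - 10*t + 1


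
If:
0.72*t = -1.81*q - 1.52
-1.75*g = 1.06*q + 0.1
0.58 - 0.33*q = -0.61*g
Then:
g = -0.53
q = 0.78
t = -4.07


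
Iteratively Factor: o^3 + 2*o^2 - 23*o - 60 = (o + 4)*(o^2 - 2*o - 15) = (o - 5)*(o + 4)*(o + 3)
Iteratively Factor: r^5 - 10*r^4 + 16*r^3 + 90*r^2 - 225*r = (r)*(r^4 - 10*r^3 + 16*r^2 + 90*r - 225) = r*(r - 3)*(r^3 - 7*r^2 - 5*r + 75) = r*(r - 3)*(r + 3)*(r^2 - 10*r + 25) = r*(r - 5)*(r - 3)*(r + 3)*(r - 5)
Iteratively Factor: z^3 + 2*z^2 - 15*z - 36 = (z + 3)*(z^2 - z - 12) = (z - 4)*(z + 3)*(z + 3)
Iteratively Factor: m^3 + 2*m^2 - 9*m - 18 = (m + 3)*(m^2 - m - 6) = (m - 3)*(m + 3)*(m + 2)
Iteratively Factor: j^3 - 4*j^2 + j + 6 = (j - 2)*(j^2 - 2*j - 3) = (j - 2)*(j + 1)*(j - 3)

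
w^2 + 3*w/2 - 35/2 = (w - 7/2)*(w + 5)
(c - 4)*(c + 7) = c^2 + 3*c - 28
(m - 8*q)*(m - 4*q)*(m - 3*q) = m^3 - 15*m^2*q + 68*m*q^2 - 96*q^3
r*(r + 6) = r^2 + 6*r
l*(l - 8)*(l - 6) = l^3 - 14*l^2 + 48*l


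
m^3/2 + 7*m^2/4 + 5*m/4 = m*(m/2 + 1/2)*(m + 5/2)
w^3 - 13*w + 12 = (w - 3)*(w - 1)*(w + 4)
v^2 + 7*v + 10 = (v + 2)*(v + 5)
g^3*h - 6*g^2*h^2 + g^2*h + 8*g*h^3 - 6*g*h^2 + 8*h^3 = (g - 4*h)*(g - 2*h)*(g*h + h)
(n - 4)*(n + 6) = n^2 + 2*n - 24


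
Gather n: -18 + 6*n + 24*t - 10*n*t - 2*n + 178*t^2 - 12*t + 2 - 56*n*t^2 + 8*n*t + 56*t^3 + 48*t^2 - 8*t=n*(-56*t^2 - 2*t + 4) + 56*t^3 + 226*t^2 + 4*t - 16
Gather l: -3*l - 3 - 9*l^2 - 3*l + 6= -9*l^2 - 6*l + 3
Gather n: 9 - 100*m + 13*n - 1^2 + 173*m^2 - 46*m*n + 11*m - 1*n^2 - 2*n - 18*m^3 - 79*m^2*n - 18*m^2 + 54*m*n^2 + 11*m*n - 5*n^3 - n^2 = -18*m^3 + 155*m^2 - 89*m - 5*n^3 + n^2*(54*m - 2) + n*(-79*m^2 - 35*m + 11) + 8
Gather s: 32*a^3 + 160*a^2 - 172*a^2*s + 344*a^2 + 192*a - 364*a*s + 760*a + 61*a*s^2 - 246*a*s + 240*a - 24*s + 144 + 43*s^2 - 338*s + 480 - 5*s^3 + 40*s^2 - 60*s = 32*a^3 + 504*a^2 + 1192*a - 5*s^3 + s^2*(61*a + 83) + s*(-172*a^2 - 610*a - 422) + 624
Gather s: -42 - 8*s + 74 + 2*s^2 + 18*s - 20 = 2*s^2 + 10*s + 12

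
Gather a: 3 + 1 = 4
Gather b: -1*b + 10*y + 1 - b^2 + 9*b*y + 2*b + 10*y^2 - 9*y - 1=-b^2 + b*(9*y + 1) + 10*y^2 + y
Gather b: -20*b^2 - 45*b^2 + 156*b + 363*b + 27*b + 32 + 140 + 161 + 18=-65*b^2 + 546*b + 351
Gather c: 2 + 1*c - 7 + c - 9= 2*c - 14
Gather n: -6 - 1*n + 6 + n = 0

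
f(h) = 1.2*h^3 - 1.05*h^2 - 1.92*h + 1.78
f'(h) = 3.6*h^2 - 2.1*h - 1.92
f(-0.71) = 2.18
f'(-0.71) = 1.39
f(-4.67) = -134.37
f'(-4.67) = 86.40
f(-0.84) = 1.94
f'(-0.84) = 2.38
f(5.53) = 161.99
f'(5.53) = 96.56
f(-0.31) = 2.24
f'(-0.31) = -0.92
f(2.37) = 7.31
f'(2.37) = 13.32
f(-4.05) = -87.38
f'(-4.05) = 65.63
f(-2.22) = -12.26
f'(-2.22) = 20.48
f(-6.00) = -283.70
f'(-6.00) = 140.28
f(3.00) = 18.97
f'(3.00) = 24.18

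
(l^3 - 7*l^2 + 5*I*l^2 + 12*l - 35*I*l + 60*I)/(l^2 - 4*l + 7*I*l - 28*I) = (l^2 + l*(-3 + 5*I) - 15*I)/(l + 7*I)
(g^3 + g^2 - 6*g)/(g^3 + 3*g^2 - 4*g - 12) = g/(g + 2)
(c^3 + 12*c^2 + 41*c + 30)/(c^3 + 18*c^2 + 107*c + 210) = (c + 1)/(c + 7)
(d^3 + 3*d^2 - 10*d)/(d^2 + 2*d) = (d^2 + 3*d - 10)/(d + 2)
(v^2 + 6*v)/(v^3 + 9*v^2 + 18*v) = 1/(v + 3)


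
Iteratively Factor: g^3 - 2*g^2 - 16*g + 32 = (g - 2)*(g^2 - 16) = (g - 4)*(g - 2)*(g + 4)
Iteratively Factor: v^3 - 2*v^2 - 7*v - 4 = (v + 1)*(v^2 - 3*v - 4) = (v - 4)*(v + 1)*(v + 1)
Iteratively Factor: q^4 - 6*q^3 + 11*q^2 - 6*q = (q - 3)*(q^3 - 3*q^2 + 2*q) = (q - 3)*(q - 1)*(q^2 - 2*q) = q*(q - 3)*(q - 1)*(q - 2)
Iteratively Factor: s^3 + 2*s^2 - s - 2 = (s + 1)*(s^2 + s - 2) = (s + 1)*(s + 2)*(s - 1)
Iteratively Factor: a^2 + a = (a)*(a + 1)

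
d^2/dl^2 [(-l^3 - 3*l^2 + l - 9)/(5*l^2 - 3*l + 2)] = 2*(-19*l^3 - 567*l^2 + 363*l + 3)/(125*l^6 - 225*l^5 + 285*l^4 - 207*l^3 + 114*l^2 - 36*l + 8)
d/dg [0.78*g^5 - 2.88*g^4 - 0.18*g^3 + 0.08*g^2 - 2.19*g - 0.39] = 3.9*g^4 - 11.52*g^3 - 0.54*g^2 + 0.16*g - 2.19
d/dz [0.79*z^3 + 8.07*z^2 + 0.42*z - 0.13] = 2.37*z^2 + 16.14*z + 0.42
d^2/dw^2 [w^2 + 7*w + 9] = 2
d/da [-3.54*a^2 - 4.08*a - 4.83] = -7.08*a - 4.08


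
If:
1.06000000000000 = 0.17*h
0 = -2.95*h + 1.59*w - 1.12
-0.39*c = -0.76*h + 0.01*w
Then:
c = 11.84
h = 6.24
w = 12.27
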